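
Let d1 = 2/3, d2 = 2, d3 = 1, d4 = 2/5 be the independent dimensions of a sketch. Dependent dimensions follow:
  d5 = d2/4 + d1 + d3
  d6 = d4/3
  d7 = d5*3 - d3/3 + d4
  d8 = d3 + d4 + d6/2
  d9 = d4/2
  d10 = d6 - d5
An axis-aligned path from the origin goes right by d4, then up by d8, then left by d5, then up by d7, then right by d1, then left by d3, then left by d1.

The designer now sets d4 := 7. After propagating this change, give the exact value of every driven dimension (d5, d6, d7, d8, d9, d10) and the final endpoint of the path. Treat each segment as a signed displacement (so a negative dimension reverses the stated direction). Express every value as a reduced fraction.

d5 = 13/6
d6 = 7/3
d7 = 79/6
d8 = 55/6
d9 = 7/2
d10 = 1/6
endpoint = (23/6, 67/3)

Apply edit: d4 := 7
  d5 = d2/4 + d1 + d3 = 13/6
  d6 = d4/3 = 7/3
  d7 = d5*3 - d3/3 + d4 = 79/6
  d8 = d3 + d4 + d6/2 = 55/6
  d9 = d4/2 = 7/2
  d10 = d6 - d5 = 1/6
Walk from origin (0, 0):
  seg 1: right by d4 = 7 → (7, 0)
  seg 2: up by d8 = 55/6 → (7, 55/6)
  seg 3: left by d5 = 13/6 → (29/6, 55/6)
  seg 4: up by d7 = 79/6 → (29/6, 67/3)
  seg 5: right by d1 = 2/3 → (11/2, 67/3)
  seg 6: left by d3 = 1 → (9/2, 67/3)
  seg 7: left by d1 = 2/3 → (23/6, 67/3)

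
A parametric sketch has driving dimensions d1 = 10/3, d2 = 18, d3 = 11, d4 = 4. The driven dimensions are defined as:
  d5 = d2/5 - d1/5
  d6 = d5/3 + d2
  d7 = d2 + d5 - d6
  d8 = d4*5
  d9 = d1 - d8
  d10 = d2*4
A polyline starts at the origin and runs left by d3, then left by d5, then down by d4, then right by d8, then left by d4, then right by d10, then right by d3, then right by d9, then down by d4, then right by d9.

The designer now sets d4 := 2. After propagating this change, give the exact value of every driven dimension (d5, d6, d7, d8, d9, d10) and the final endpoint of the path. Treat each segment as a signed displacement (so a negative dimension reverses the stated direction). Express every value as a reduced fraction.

d5 = 44/15
d6 = 854/45
d7 = 88/45
d8 = 10
d9 = -20/3
d10 = 72
endpoint = (956/15, -4)

Apply edit: d4 := 2
  d5 = d2/5 - d1/5 = 44/15
  d6 = d5/3 + d2 = 854/45
  d7 = d2 + d5 - d6 = 88/45
  d8 = d4*5 = 10
  d9 = d1 - d8 = -20/3
  d10 = d2*4 = 72
Walk from origin (0, 0):
  seg 1: left by d3 = 11 → (-11, 0)
  seg 2: left by d5 = 44/15 → (-209/15, 0)
  seg 3: down by d4 = 2 → (-209/15, -2)
  seg 4: right by d8 = 10 → (-59/15, -2)
  seg 5: left by d4 = 2 → (-89/15, -2)
  seg 6: right by d10 = 72 → (991/15, -2)
  seg 7: right by d3 = 11 → (1156/15, -2)
  seg 8: right by d9 = -20/3 → (352/5, -2)
  seg 9: down by d4 = 2 → (352/5, -4)
  seg 10: right by d9 = -20/3 → (956/15, -4)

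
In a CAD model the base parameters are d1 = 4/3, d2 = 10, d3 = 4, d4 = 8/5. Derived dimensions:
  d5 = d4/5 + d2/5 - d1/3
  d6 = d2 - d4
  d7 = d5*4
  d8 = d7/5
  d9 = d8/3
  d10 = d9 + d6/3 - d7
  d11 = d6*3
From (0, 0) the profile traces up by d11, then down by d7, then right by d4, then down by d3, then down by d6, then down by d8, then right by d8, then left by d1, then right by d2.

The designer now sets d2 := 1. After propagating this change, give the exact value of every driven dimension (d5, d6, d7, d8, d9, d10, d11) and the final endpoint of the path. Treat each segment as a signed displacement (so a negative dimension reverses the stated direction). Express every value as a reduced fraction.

Apply edit: d2 := 1
  d5 = d4/5 + d2/5 - d1/3 = 17/225
  d6 = d2 - d4 = -3/5
  d7 = d5*4 = 68/225
  d8 = d7/5 = 68/1125
  d9 = d8/3 = 68/3375
  d10 = d9 + d6/3 - d7 = -1627/3375
  d11 = d6*3 = -9/5
Walk from origin (0, 0):
  seg 1: up by d11 = -9/5 → (0, -9/5)
  seg 2: down by d7 = 68/225 → (0, -473/225)
  seg 3: right by d4 = 8/5 → (8/5, -473/225)
  seg 4: down by d3 = 4 → (8/5, -1373/225)
  seg 5: down by d6 = -3/5 → (8/5, -1238/225)
  seg 6: down by d8 = 68/1125 → (8/5, -2086/375)
  seg 7: right by d8 = 68/1125 → (1868/1125, -2086/375)
  seg 8: left by d1 = 4/3 → (368/1125, -2086/375)
  seg 9: right by d2 = 1 → (1493/1125, -2086/375)

d5 = 17/225
d6 = -3/5
d7 = 68/225
d8 = 68/1125
d9 = 68/3375
d10 = -1627/3375
d11 = -9/5
endpoint = (1493/1125, -2086/375)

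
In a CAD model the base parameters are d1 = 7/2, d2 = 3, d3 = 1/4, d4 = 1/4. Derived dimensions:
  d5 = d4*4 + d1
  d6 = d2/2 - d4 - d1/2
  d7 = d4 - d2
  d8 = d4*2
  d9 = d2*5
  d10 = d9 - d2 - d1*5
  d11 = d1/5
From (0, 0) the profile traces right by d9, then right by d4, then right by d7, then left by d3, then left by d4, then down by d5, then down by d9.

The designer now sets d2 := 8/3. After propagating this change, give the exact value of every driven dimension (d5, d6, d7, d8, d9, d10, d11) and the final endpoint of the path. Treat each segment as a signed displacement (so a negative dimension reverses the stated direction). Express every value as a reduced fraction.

d5 = 9/2
d6 = -2/3
d7 = -29/12
d8 = 1/2
d9 = 40/3
d10 = -41/6
d11 = 7/10
endpoint = (32/3, -107/6)

Apply edit: d2 := 8/3
  d5 = d4*4 + d1 = 9/2
  d6 = d2/2 - d4 - d1/2 = -2/3
  d7 = d4 - d2 = -29/12
  d8 = d4*2 = 1/2
  d9 = d2*5 = 40/3
  d10 = d9 - d2 - d1*5 = -41/6
  d11 = d1/5 = 7/10
Walk from origin (0, 0):
  seg 1: right by d9 = 40/3 → (40/3, 0)
  seg 2: right by d4 = 1/4 → (163/12, 0)
  seg 3: right by d7 = -29/12 → (67/6, 0)
  seg 4: left by d3 = 1/4 → (131/12, 0)
  seg 5: left by d4 = 1/4 → (32/3, 0)
  seg 6: down by d5 = 9/2 → (32/3, -9/2)
  seg 7: down by d9 = 40/3 → (32/3, -107/6)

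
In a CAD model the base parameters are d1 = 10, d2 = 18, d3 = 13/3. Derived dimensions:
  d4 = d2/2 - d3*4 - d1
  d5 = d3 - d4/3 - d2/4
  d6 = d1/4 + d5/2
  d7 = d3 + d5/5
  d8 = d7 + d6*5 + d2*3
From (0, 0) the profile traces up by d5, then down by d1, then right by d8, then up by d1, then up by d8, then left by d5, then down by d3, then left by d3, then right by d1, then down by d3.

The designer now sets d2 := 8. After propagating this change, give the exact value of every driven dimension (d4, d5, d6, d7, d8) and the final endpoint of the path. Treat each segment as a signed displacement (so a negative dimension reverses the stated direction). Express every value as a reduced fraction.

d4 = -70/3
d5 = 91/9
d6 = 68/9
d7 = 286/45
d8 = 1022/15
endpoint = (2866/45, 3131/45)

Apply edit: d2 := 8
  d4 = d2/2 - d3*4 - d1 = -70/3
  d5 = d3 - d4/3 - d2/4 = 91/9
  d6 = d1/4 + d5/2 = 68/9
  d7 = d3 + d5/5 = 286/45
  d8 = d7 + d6*5 + d2*3 = 1022/15
Walk from origin (0, 0):
  seg 1: up by d5 = 91/9 → (0, 91/9)
  seg 2: down by d1 = 10 → (0, 1/9)
  seg 3: right by d8 = 1022/15 → (1022/15, 1/9)
  seg 4: up by d1 = 10 → (1022/15, 91/9)
  seg 5: up by d8 = 1022/15 → (1022/15, 3521/45)
  seg 6: left by d5 = 91/9 → (2611/45, 3521/45)
  seg 7: down by d3 = 13/3 → (2611/45, 3326/45)
  seg 8: left by d3 = 13/3 → (2416/45, 3326/45)
  seg 9: right by d1 = 10 → (2866/45, 3326/45)
  seg 10: down by d3 = 13/3 → (2866/45, 3131/45)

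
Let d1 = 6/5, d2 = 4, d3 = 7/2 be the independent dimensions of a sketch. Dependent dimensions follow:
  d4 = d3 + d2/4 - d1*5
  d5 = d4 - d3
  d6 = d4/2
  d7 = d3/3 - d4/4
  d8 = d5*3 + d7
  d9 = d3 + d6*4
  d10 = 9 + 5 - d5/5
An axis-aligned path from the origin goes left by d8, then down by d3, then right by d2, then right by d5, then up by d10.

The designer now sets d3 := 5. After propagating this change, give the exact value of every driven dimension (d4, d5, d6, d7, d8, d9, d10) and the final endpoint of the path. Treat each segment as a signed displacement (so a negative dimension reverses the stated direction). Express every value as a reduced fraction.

d4 = 0
d5 = -5
d6 = 0
d7 = 5/3
d8 = -40/3
d9 = 5
d10 = 15
endpoint = (37/3, 10)

Apply edit: d3 := 5
  d4 = d3 + d2/4 - d1*5 = 0
  d5 = d4 - d3 = -5
  d6 = d4/2 = 0
  d7 = d3/3 - d4/4 = 5/3
  d8 = d5*3 + d7 = -40/3
  d9 = d3 + d6*4 = 5
  d10 = 9 + 5 - d5/5 = 15
Walk from origin (0, 0):
  seg 1: left by d8 = -40/3 → (40/3, 0)
  seg 2: down by d3 = 5 → (40/3, -5)
  seg 3: right by d2 = 4 → (52/3, -5)
  seg 4: right by d5 = -5 → (37/3, -5)
  seg 5: up by d10 = 15 → (37/3, 10)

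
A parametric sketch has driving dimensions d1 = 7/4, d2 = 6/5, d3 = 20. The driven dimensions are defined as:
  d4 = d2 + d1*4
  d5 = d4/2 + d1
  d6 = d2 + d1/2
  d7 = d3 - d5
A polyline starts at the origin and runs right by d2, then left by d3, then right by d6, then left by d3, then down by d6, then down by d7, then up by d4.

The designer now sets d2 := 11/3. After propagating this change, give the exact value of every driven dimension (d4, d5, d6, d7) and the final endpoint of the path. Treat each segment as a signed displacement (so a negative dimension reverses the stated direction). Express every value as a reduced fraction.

d4 = 32/3
d5 = 85/12
d6 = 109/24
d7 = 155/12
endpoint = (-763/24, -163/24)

Apply edit: d2 := 11/3
  d4 = d2 + d1*4 = 32/3
  d5 = d4/2 + d1 = 85/12
  d6 = d2 + d1/2 = 109/24
  d7 = d3 - d5 = 155/12
Walk from origin (0, 0):
  seg 1: right by d2 = 11/3 → (11/3, 0)
  seg 2: left by d3 = 20 → (-49/3, 0)
  seg 3: right by d6 = 109/24 → (-283/24, 0)
  seg 4: left by d3 = 20 → (-763/24, 0)
  seg 5: down by d6 = 109/24 → (-763/24, -109/24)
  seg 6: down by d7 = 155/12 → (-763/24, -419/24)
  seg 7: up by d4 = 32/3 → (-763/24, -163/24)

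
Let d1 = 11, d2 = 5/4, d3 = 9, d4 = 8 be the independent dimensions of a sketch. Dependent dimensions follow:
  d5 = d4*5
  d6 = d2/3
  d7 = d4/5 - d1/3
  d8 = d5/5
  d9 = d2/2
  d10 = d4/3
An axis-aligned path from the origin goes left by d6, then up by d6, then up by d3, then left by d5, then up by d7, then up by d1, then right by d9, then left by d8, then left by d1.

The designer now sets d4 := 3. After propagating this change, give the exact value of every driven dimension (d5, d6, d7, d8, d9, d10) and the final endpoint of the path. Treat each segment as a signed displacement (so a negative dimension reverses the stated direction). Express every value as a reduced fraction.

Apply edit: d4 := 3
  d5 = d4*5 = 15
  d6 = d2/3 = 5/12
  d7 = d4/5 - d1/3 = -46/15
  d8 = d5/5 = 3
  d9 = d2/2 = 5/8
  d10 = d4/3 = 1
Walk from origin (0, 0):
  seg 1: left by d6 = 5/12 → (-5/12, 0)
  seg 2: up by d6 = 5/12 → (-5/12, 5/12)
  seg 3: up by d3 = 9 → (-5/12, 113/12)
  seg 4: left by d5 = 15 → (-185/12, 113/12)
  seg 5: up by d7 = -46/15 → (-185/12, 127/20)
  seg 6: up by d1 = 11 → (-185/12, 347/20)
  seg 7: right by d9 = 5/8 → (-355/24, 347/20)
  seg 8: left by d8 = 3 → (-427/24, 347/20)
  seg 9: left by d1 = 11 → (-691/24, 347/20)

d5 = 15
d6 = 5/12
d7 = -46/15
d8 = 3
d9 = 5/8
d10 = 1
endpoint = (-691/24, 347/20)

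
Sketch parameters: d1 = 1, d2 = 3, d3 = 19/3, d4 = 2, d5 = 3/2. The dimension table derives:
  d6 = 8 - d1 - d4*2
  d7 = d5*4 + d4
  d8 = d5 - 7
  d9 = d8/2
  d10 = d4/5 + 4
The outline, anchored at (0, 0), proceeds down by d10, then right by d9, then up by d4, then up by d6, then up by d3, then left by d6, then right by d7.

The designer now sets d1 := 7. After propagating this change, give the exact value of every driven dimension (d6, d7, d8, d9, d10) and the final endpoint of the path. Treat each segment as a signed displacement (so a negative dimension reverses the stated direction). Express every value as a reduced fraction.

Apply edit: d1 := 7
  d6 = 8 - d1 - d4*2 = -3
  d7 = d5*4 + d4 = 8
  d8 = d5 - 7 = -11/2
  d9 = d8/2 = -11/4
  d10 = d4/5 + 4 = 22/5
Walk from origin (0, 0):
  seg 1: down by d10 = 22/5 → (0, -22/5)
  seg 2: right by d9 = -11/4 → (-11/4, -22/5)
  seg 3: up by d4 = 2 → (-11/4, -12/5)
  seg 4: up by d6 = -3 → (-11/4, -27/5)
  seg 5: up by d3 = 19/3 → (-11/4, 14/15)
  seg 6: left by d6 = -3 → (1/4, 14/15)
  seg 7: right by d7 = 8 → (33/4, 14/15)

d6 = -3
d7 = 8
d8 = -11/2
d9 = -11/4
d10 = 22/5
endpoint = (33/4, 14/15)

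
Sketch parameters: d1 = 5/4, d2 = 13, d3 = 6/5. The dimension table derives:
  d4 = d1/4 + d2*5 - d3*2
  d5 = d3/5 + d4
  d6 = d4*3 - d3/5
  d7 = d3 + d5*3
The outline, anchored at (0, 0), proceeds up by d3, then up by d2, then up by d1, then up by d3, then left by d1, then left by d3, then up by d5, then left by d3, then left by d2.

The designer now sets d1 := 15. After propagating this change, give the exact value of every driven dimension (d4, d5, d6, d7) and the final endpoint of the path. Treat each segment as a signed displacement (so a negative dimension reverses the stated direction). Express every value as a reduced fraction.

Apply edit: d1 := 15
  d4 = d1/4 + d2*5 - d3*2 = 1327/20
  d5 = d3/5 + d4 = 6659/100
  d6 = d4*3 - d3/5 = 19881/100
  d7 = d3 + d5*3 = 20097/100
Walk from origin (0, 0):
  seg 1: up by d3 = 6/5 → (0, 6/5)
  seg 2: up by d2 = 13 → (0, 71/5)
  seg 3: up by d1 = 15 → (0, 146/5)
  seg 4: up by d3 = 6/5 → (0, 152/5)
  seg 5: left by d1 = 15 → (-15, 152/5)
  seg 6: left by d3 = 6/5 → (-81/5, 152/5)
  seg 7: up by d5 = 6659/100 → (-81/5, 9699/100)
  seg 8: left by d3 = 6/5 → (-87/5, 9699/100)
  seg 9: left by d2 = 13 → (-152/5, 9699/100)

d4 = 1327/20
d5 = 6659/100
d6 = 19881/100
d7 = 20097/100
endpoint = (-152/5, 9699/100)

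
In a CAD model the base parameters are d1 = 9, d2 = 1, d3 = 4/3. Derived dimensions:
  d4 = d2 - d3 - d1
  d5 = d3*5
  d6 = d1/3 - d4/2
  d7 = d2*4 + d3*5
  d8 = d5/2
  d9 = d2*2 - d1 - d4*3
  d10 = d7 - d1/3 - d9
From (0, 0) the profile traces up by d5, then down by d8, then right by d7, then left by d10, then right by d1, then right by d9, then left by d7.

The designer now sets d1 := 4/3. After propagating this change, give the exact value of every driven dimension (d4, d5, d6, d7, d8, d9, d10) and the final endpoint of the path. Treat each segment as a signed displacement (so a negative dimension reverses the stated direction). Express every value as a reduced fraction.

d4 = -5/3
d5 = 20/3
d6 = 23/18
d7 = 32/3
d8 = 10/3
d9 = 17/3
d10 = 41/9
endpoint = (22/9, 10/3)

Apply edit: d1 := 4/3
  d4 = d2 - d3 - d1 = -5/3
  d5 = d3*5 = 20/3
  d6 = d1/3 - d4/2 = 23/18
  d7 = d2*4 + d3*5 = 32/3
  d8 = d5/2 = 10/3
  d9 = d2*2 - d1 - d4*3 = 17/3
  d10 = d7 - d1/3 - d9 = 41/9
Walk from origin (0, 0):
  seg 1: up by d5 = 20/3 → (0, 20/3)
  seg 2: down by d8 = 10/3 → (0, 10/3)
  seg 3: right by d7 = 32/3 → (32/3, 10/3)
  seg 4: left by d10 = 41/9 → (55/9, 10/3)
  seg 5: right by d1 = 4/3 → (67/9, 10/3)
  seg 6: right by d9 = 17/3 → (118/9, 10/3)
  seg 7: left by d7 = 32/3 → (22/9, 10/3)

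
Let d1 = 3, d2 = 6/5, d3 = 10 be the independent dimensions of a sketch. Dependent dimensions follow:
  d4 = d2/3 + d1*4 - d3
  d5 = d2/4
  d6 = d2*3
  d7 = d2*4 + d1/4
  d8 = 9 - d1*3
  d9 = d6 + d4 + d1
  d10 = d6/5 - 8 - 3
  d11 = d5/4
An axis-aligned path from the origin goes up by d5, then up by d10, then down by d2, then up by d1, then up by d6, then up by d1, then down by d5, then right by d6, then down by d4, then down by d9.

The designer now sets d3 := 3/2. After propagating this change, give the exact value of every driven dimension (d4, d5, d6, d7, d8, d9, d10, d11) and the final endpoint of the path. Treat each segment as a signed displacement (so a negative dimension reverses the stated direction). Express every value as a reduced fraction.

Apply edit: d3 := 3/2
  d4 = d2/3 + d1*4 - d3 = 109/10
  d5 = d2/4 = 3/10
  d6 = d2*3 = 18/5
  d7 = d2*4 + d1/4 = 111/20
  d8 = 9 - d1*3 = 0
  d9 = d6 + d4 + d1 = 35/2
  d10 = d6/5 - 8 - 3 = -257/25
  d11 = d5/4 = 3/40
Walk from origin (0, 0):
  seg 1: up by d5 = 3/10 → (0, 3/10)
  seg 2: up by d10 = -257/25 → (0, -499/50)
  seg 3: down by d2 = 6/5 → (0, -559/50)
  seg 4: up by d1 = 3 → (0, -409/50)
  seg 5: up by d6 = 18/5 → (0, -229/50)
  seg 6: up by d1 = 3 → (0, -79/50)
  seg 7: down by d5 = 3/10 → (0, -47/25)
  seg 8: right by d6 = 18/5 → (18/5, -47/25)
  seg 9: down by d4 = 109/10 → (18/5, -639/50)
  seg 10: down by d9 = 35/2 → (18/5, -757/25)

d4 = 109/10
d5 = 3/10
d6 = 18/5
d7 = 111/20
d8 = 0
d9 = 35/2
d10 = -257/25
d11 = 3/40
endpoint = (18/5, -757/25)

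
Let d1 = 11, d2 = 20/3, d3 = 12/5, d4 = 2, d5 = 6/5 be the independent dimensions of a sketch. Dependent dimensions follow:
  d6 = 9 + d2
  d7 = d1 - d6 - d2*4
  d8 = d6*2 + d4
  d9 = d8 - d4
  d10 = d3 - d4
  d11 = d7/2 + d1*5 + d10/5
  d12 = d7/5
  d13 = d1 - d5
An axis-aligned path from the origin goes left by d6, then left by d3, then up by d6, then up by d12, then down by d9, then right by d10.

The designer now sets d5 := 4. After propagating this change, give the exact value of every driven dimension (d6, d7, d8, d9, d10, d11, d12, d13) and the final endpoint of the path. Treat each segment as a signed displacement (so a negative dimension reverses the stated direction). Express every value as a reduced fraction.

Apply edit: d5 := 4
  d6 = 9 + d2 = 47/3
  d7 = d1 - d6 - d2*4 = -94/3
  d8 = d6*2 + d4 = 100/3
  d9 = d8 - d4 = 94/3
  d10 = d3 - d4 = 2/5
  d11 = d7/2 + d1*5 + d10/5 = 2956/75
  d12 = d7/5 = -94/15
  d13 = d1 - d5 = 7
Walk from origin (0, 0):
  seg 1: left by d6 = 47/3 → (-47/3, 0)
  seg 2: left by d3 = 12/5 → (-271/15, 0)
  seg 3: up by d6 = 47/3 → (-271/15, 47/3)
  seg 4: up by d12 = -94/15 → (-271/15, 47/5)
  seg 5: down by d9 = 94/3 → (-271/15, -329/15)
  seg 6: right by d10 = 2/5 → (-53/3, -329/15)

d6 = 47/3
d7 = -94/3
d8 = 100/3
d9 = 94/3
d10 = 2/5
d11 = 2956/75
d12 = -94/15
d13 = 7
endpoint = (-53/3, -329/15)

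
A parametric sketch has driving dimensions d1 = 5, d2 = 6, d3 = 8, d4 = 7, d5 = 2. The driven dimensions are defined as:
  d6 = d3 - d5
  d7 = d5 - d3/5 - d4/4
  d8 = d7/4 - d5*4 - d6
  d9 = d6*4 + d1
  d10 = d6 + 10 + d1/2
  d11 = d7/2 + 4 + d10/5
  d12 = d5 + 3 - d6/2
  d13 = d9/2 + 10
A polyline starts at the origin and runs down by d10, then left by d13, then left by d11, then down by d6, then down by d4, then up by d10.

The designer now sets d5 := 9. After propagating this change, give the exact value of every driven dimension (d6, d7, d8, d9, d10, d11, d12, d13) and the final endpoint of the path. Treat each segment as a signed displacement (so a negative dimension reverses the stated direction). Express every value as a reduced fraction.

d6 = -1
d7 = 113/20
d8 = -2687/80
d9 = 1
d10 = 23/2
d11 = 73/8
d12 = 25/2
d13 = 21/2
endpoint = (-157/8, -6)

Apply edit: d5 := 9
  d6 = d3 - d5 = -1
  d7 = d5 - d3/5 - d4/4 = 113/20
  d8 = d7/4 - d5*4 - d6 = -2687/80
  d9 = d6*4 + d1 = 1
  d10 = d6 + 10 + d1/2 = 23/2
  d11 = d7/2 + 4 + d10/5 = 73/8
  d12 = d5 + 3 - d6/2 = 25/2
  d13 = d9/2 + 10 = 21/2
Walk from origin (0, 0):
  seg 1: down by d10 = 23/2 → (0, -23/2)
  seg 2: left by d13 = 21/2 → (-21/2, -23/2)
  seg 3: left by d11 = 73/8 → (-157/8, -23/2)
  seg 4: down by d6 = -1 → (-157/8, -21/2)
  seg 5: down by d4 = 7 → (-157/8, -35/2)
  seg 6: up by d10 = 23/2 → (-157/8, -6)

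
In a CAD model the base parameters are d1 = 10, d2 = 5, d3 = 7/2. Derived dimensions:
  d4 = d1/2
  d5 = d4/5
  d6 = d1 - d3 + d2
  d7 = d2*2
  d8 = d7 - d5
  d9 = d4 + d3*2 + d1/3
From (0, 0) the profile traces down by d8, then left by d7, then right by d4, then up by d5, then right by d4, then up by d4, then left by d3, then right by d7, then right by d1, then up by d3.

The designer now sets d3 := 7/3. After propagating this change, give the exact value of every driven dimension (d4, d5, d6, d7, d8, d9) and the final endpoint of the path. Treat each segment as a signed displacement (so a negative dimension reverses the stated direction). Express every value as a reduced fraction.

Apply edit: d3 := 7/3
  d4 = d1/2 = 5
  d5 = d4/5 = 1
  d6 = d1 - d3 + d2 = 38/3
  d7 = d2*2 = 10
  d8 = d7 - d5 = 9
  d9 = d4 + d3*2 + d1/3 = 13
Walk from origin (0, 0):
  seg 1: down by d8 = 9 → (0, -9)
  seg 2: left by d7 = 10 → (-10, -9)
  seg 3: right by d4 = 5 → (-5, -9)
  seg 4: up by d5 = 1 → (-5, -8)
  seg 5: right by d4 = 5 → (0, -8)
  seg 6: up by d4 = 5 → (0, -3)
  seg 7: left by d3 = 7/3 → (-7/3, -3)
  seg 8: right by d7 = 10 → (23/3, -3)
  seg 9: right by d1 = 10 → (53/3, -3)
  seg 10: up by d3 = 7/3 → (53/3, -2/3)

d4 = 5
d5 = 1
d6 = 38/3
d7 = 10
d8 = 9
d9 = 13
endpoint = (53/3, -2/3)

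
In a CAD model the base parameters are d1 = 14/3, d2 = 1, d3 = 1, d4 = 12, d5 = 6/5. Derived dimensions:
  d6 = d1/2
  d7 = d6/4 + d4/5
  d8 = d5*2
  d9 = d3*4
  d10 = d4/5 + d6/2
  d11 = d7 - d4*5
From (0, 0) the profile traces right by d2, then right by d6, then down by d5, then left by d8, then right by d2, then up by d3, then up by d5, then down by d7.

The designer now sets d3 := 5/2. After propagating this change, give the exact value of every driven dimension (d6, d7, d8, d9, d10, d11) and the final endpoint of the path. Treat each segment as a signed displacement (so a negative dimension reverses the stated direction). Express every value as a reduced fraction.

Apply edit: d3 := 5/2
  d6 = d1/2 = 7/3
  d7 = d6/4 + d4/5 = 179/60
  d8 = d5*2 = 12/5
  d9 = d3*4 = 10
  d10 = d4/5 + d6/2 = 107/30
  d11 = d7 - d4*5 = -3421/60
Walk from origin (0, 0):
  seg 1: right by d2 = 1 → (1, 0)
  seg 2: right by d6 = 7/3 → (10/3, 0)
  seg 3: down by d5 = 6/5 → (10/3, -6/5)
  seg 4: left by d8 = 12/5 → (14/15, -6/5)
  seg 5: right by d2 = 1 → (29/15, -6/5)
  seg 6: up by d3 = 5/2 → (29/15, 13/10)
  seg 7: up by d5 = 6/5 → (29/15, 5/2)
  seg 8: down by d7 = 179/60 → (29/15, -29/60)

d6 = 7/3
d7 = 179/60
d8 = 12/5
d9 = 10
d10 = 107/30
d11 = -3421/60
endpoint = (29/15, -29/60)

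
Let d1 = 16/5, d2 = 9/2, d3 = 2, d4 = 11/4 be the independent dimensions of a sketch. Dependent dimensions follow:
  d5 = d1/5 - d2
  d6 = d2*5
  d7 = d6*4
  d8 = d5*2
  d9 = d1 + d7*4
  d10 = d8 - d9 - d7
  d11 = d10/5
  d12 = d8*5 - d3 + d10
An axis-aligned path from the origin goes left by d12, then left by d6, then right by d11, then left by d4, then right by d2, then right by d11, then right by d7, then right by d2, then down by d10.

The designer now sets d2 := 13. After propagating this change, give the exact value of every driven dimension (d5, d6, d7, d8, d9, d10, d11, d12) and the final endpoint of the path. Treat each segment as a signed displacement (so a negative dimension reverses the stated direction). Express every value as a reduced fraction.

d5 = -309/25
d6 = 65
d7 = 260
d8 = -618/25
d9 = 5216/5
d10 = -33198/25
d11 = -33198/125
d12 = -36338/25
endpoint = (570301/500, 33198/25)

Apply edit: d2 := 13
  d5 = d1/5 - d2 = -309/25
  d6 = d2*5 = 65
  d7 = d6*4 = 260
  d8 = d5*2 = -618/25
  d9 = d1 + d7*4 = 5216/5
  d10 = d8 - d9 - d7 = -33198/25
  d11 = d10/5 = -33198/125
  d12 = d8*5 - d3 + d10 = -36338/25
Walk from origin (0, 0):
  seg 1: left by d12 = -36338/25 → (36338/25, 0)
  seg 2: left by d6 = 65 → (34713/25, 0)
  seg 3: right by d11 = -33198/125 → (140367/125, 0)
  seg 4: left by d4 = 11/4 → (560093/500, 0)
  seg 5: right by d2 = 13 → (566593/500, 0)
  seg 6: right by d11 = -33198/125 → (433801/500, 0)
  seg 7: right by d7 = 260 → (563801/500, 0)
  seg 8: right by d2 = 13 → (570301/500, 0)
  seg 9: down by d10 = -33198/25 → (570301/500, 33198/25)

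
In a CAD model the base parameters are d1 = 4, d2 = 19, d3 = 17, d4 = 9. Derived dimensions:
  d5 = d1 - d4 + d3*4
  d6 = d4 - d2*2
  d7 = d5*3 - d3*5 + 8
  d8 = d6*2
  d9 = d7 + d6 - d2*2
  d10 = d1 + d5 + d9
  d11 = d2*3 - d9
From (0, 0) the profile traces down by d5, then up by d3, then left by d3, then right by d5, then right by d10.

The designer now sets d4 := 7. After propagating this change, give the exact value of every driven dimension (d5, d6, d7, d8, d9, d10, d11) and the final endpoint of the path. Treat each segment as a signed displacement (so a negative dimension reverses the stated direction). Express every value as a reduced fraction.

d5 = 65
d6 = -31
d7 = 118
d8 = -62
d9 = 49
d10 = 118
d11 = 8
endpoint = (166, -48)

Apply edit: d4 := 7
  d5 = d1 - d4 + d3*4 = 65
  d6 = d4 - d2*2 = -31
  d7 = d5*3 - d3*5 + 8 = 118
  d8 = d6*2 = -62
  d9 = d7 + d6 - d2*2 = 49
  d10 = d1 + d5 + d9 = 118
  d11 = d2*3 - d9 = 8
Walk from origin (0, 0):
  seg 1: down by d5 = 65 → (0, -65)
  seg 2: up by d3 = 17 → (0, -48)
  seg 3: left by d3 = 17 → (-17, -48)
  seg 4: right by d5 = 65 → (48, -48)
  seg 5: right by d10 = 118 → (166, -48)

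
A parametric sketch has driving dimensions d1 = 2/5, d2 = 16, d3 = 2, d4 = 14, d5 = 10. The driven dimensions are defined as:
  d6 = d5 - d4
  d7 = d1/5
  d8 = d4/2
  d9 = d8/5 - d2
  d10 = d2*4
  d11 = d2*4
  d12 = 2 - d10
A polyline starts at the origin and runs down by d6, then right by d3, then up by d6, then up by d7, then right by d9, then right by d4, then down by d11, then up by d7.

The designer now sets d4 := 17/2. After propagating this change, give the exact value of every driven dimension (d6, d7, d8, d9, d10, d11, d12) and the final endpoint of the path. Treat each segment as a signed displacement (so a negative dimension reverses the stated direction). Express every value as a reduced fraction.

d6 = 3/2
d7 = 2/25
d8 = 17/4
d9 = -303/20
d10 = 64
d11 = 64
d12 = -62
endpoint = (-93/20, -1596/25)

Apply edit: d4 := 17/2
  d6 = d5 - d4 = 3/2
  d7 = d1/5 = 2/25
  d8 = d4/2 = 17/4
  d9 = d8/5 - d2 = -303/20
  d10 = d2*4 = 64
  d11 = d2*4 = 64
  d12 = 2 - d10 = -62
Walk from origin (0, 0):
  seg 1: down by d6 = 3/2 → (0, -3/2)
  seg 2: right by d3 = 2 → (2, -3/2)
  seg 3: up by d6 = 3/2 → (2, 0)
  seg 4: up by d7 = 2/25 → (2, 2/25)
  seg 5: right by d9 = -303/20 → (-263/20, 2/25)
  seg 6: right by d4 = 17/2 → (-93/20, 2/25)
  seg 7: down by d11 = 64 → (-93/20, -1598/25)
  seg 8: up by d7 = 2/25 → (-93/20, -1596/25)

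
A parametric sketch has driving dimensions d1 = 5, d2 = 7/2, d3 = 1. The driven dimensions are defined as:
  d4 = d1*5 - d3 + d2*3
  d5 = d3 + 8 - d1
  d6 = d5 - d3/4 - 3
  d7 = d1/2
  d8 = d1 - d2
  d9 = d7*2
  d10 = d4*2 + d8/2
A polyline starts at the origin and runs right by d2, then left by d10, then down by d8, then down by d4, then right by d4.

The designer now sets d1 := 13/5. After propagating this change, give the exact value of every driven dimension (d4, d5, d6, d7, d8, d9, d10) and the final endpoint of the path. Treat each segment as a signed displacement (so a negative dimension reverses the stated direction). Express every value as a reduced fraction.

Apply edit: d1 := 13/5
  d4 = d1*5 - d3 + d2*3 = 45/2
  d5 = d3 + 8 - d1 = 32/5
  d6 = d5 - d3/4 - 3 = 63/20
  d7 = d1/2 = 13/10
  d8 = d1 - d2 = -9/10
  d9 = d7*2 = 13/5
  d10 = d4*2 + d8/2 = 891/20
Walk from origin (0, 0):
  seg 1: right by d2 = 7/2 → (7/2, 0)
  seg 2: left by d10 = 891/20 → (-821/20, 0)
  seg 3: down by d8 = -9/10 → (-821/20, 9/10)
  seg 4: down by d4 = 45/2 → (-821/20, -108/5)
  seg 5: right by d4 = 45/2 → (-371/20, -108/5)

d4 = 45/2
d5 = 32/5
d6 = 63/20
d7 = 13/10
d8 = -9/10
d9 = 13/5
d10 = 891/20
endpoint = (-371/20, -108/5)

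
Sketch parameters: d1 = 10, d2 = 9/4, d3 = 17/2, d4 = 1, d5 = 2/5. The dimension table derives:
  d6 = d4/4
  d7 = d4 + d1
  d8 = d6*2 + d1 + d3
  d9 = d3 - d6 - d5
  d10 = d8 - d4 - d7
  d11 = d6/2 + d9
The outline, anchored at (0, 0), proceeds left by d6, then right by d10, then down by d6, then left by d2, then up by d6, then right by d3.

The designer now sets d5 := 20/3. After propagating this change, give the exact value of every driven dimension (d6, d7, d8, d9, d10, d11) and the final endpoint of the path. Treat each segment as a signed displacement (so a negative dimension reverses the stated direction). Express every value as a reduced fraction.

Apply edit: d5 := 20/3
  d6 = d4/4 = 1/4
  d7 = d4 + d1 = 11
  d8 = d6*2 + d1 + d3 = 19
  d9 = d3 - d6 - d5 = 19/12
  d10 = d8 - d4 - d7 = 7
  d11 = d6/2 + d9 = 41/24
Walk from origin (0, 0):
  seg 1: left by d6 = 1/4 → (-1/4, 0)
  seg 2: right by d10 = 7 → (27/4, 0)
  seg 3: down by d6 = 1/4 → (27/4, -1/4)
  seg 4: left by d2 = 9/4 → (9/2, -1/4)
  seg 5: up by d6 = 1/4 → (9/2, 0)
  seg 6: right by d3 = 17/2 → (13, 0)

d6 = 1/4
d7 = 11
d8 = 19
d9 = 19/12
d10 = 7
d11 = 41/24
endpoint = (13, 0)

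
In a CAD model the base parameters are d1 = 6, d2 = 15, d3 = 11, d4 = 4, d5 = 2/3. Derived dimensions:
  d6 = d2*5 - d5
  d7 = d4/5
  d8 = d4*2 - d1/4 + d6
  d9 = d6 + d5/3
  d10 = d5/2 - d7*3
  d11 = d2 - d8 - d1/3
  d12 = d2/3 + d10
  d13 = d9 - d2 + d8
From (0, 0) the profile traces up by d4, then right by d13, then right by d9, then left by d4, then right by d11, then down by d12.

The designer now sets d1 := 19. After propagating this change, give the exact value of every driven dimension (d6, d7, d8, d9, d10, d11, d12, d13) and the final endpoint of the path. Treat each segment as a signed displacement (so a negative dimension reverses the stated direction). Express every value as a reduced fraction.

Apply edit: d1 := 19
  d6 = d2*5 - d5 = 223/3
  d7 = d4/5 = 4/5
  d8 = d4*2 - d1/4 + d6 = 931/12
  d9 = d6 + d5/3 = 671/9
  d10 = d5/2 - d7*3 = -31/15
  d11 = d2 - d8 - d1/3 = -827/12
  d12 = d2/3 + d10 = 44/15
  d13 = d9 - d2 + d8 = 4937/36
Walk from origin (0, 0):
  seg 1: up by d4 = 4 → (0, 4)
  seg 2: right by d13 = 4937/36 → (4937/36, 4)
  seg 3: right by d9 = 671/9 → (7621/36, 4)
  seg 4: left by d4 = 4 → (7477/36, 4)
  seg 5: right by d11 = -827/12 → (1249/9, 4)
  seg 6: down by d12 = 44/15 → (1249/9, 16/15)

d6 = 223/3
d7 = 4/5
d8 = 931/12
d9 = 671/9
d10 = -31/15
d11 = -827/12
d12 = 44/15
d13 = 4937/36
endpoint = (1249/9, 16/15)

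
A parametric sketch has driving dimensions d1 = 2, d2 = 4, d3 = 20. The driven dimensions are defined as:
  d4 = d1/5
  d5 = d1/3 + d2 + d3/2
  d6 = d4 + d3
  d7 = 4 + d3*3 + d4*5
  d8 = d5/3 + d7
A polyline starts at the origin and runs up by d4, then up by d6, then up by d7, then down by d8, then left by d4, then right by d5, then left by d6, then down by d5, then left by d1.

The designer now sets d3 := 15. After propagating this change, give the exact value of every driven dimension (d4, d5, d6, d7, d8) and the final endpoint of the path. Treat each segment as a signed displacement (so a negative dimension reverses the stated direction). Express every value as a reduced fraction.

d4 = 2/5
d5 = 73/6
d6 = 77/5
d7 = 51
d8 = 991/18
endpoint = (-169/30, -19/45)

Apply edit: d3 := 15
  d4 = d1/5 = 2/5
  d5 = d1/3 + d2 + d3/2 = 73/6
  d6 = d4 + d3 = 77/5
  d7 = 4 + d3*3 + d4*5 = 51
  d8 = d5/3 + d7 = 991/18
Walk from origin (0, 0):
  seg 1: up by d4 = 2/5 → (0, 2/5)
  seg 2: up by d6 = 77/5 → (0, 79/5)
  seg 3: up by d7 = 51 → (0, 334/5)
  seg 4: down by d8 = 991/18 → (0, 1057/90)
  seg 5: left by d4 = 2/5 → (-2/5, 1057/90)
  seg 6: right by d5 = 73/6 → (353/30, 1057/90)
  seg 7: left by d6 = 77/5 → (-109/30, 1057/90)
  seg 8: down by d5 = 73/6 → (-109/30, -19/45)
  seg 9: left by d1 = 2 → (-169/30, -19/45)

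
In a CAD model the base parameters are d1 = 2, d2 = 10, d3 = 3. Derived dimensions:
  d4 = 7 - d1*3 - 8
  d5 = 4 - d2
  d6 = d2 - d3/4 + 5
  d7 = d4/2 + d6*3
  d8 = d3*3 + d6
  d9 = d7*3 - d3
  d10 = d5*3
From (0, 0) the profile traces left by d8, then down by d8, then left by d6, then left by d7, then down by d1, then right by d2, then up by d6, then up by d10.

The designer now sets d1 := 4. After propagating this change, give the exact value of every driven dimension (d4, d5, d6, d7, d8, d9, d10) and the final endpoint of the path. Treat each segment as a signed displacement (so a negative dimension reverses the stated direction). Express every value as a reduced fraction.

d4 = -13
d5 = -6
d6 = 57/4
d7 = 145/4
d8 = 93/4
d9 = 423/4
d10 = -18
endpoint = (-255/4, -31)

Apply edit: d1 := 4
  d4 = 7 - d1*3 - 8 = -13
  d5 = 4 - d2 = -6
  d6 = d2 - d3/4 + 5 = 57/4
  d7 = d4/2 + d6*3 = 145/4
  d8 = d3*3 + d6 = 93/4
  d9 = d7*3 - d3 = 423/4
  d10 = d5*3 = -18
Walk from origin (0, 0):
  seg 1: left by d8 = 93/4 → (-93/4, 0)
  seg 2: down by d8 = 93/4 → (-93/4, -93/4)
  seg 3: left by d6 = 57/4 → (-75/2, -93/4)
  seg 4: left by d7 = 145/4 → (-295/4, -93/4)
  seg 5: down by d1 = 4 → (-295/4, -109/4)
  seg 6: right by d2 = 10 → (-255/4, -109/4)
  seg 7: up by d6 = 57/4 → (-255/4, -13)
  seg 8: up by d10 = -18 → (-255/4, -31)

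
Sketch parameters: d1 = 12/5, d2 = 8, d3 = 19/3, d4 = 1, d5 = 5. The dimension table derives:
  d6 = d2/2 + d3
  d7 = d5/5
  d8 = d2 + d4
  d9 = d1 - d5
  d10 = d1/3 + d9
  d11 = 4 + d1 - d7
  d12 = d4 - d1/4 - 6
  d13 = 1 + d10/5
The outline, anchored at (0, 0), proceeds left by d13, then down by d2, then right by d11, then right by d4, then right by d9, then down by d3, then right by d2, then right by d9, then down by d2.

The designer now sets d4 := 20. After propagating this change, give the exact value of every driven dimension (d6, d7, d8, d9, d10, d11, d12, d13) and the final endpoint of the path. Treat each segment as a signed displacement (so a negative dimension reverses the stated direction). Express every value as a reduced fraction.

d6 = 31/3
d7 = 1
d8 = 28
d9 = -13/5
d10 = -9/5
d11 = 27/5
d12 = 67/5
d13 = 16/25
endpoint = (689/25, -67/3)

Apply edit: d4 := 20
  d6 = d2/2 + d3 = 31/3
  d7 = d5/5 = 1
  d8 = d2 + d4 = 28
  d9 = d1 - d5 = -13/5
  d10 = d1/3 + d9 = -9/5
  d11 = 4 + d1 - d7 = 27/5
  d12 = d4 - d1/4 - 6 = 67/5
  d13 = 1 + d10/5 = 16/25
Walk from origin (0, 0):
  seg 1: left by d13 = 16/25 → (-16/25, 0)
  seg 2: down by d2 = 8 → (-16/25, -8)
  seg 3: right by d11 = 27/5 → (119/25, -8)
  seg 4: right by d4 = 20 → (619/25, -8)
  seg 5: right by d9 = -13/5 → (554/25, -8)
  seg 6: down by d3 = 19/3 → (554/25, -43/3)
  seg 7: right by d2 = 8 → (754/25, -43/3)
  seg 8: right by d9 = -13/5 → (689/25, -43/3)
  seg 9: down by d2 = 8 → (689/25, -67/3)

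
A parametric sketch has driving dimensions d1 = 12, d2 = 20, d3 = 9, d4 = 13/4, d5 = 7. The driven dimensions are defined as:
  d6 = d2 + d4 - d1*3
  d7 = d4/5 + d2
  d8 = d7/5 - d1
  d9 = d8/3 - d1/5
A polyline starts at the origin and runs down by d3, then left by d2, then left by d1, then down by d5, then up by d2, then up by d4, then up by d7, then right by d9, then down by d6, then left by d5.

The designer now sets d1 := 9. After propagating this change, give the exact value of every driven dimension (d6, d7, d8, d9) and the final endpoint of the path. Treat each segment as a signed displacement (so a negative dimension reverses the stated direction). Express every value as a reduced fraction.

Apply edit: d1 := 9
  d6 = d2 + d4 - d1*3 = -15/4
  d7 = d4/5 + d2 = 413/20
  d8 = d7/5 - d1 = -487/100
  d9 = d8/3 - d1/5 = -1027/300
Walk from origin (0, 0):
  seg 1: down by d3 = 9 → (0, -9)
  seg 2: left by d2 = 20 → (-20, -9)
  seg 3: left by d1 = 9 → (-29, -9)
  seg 4: down by d5 = 7 → (-29, -16)
  seg 5: up by d2 = 20 → (-29, 4)
  seg 6: up by d4 = 13/4 → (-29, 29/4)
  seg 7: up by d7 = 413/20 → (-29, 279/10)
  seg 8: right by d9 = -1027/300 → (-9727/300, 279/10)
  seg 9: down by d6 = -15/4 → (-9727/300, 633/20)
  seg 10: left by d5 = 7 → (-11827/300, 633/20)

d6 = -15/4
d7 = 413/20
d8 = -487/100
d9 = -1027/300
endpoint = (-11827/300, 633/20)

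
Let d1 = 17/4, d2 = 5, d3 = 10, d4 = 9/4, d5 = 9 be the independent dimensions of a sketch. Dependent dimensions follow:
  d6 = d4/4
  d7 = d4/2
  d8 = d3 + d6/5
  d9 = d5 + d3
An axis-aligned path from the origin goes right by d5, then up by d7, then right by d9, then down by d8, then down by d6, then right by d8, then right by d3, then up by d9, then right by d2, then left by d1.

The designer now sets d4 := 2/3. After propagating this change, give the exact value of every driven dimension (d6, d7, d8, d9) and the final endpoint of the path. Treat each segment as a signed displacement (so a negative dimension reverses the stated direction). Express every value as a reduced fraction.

d6 = 1/6
d7 = 1/3
d8 = 301/30
d9 = 19
endpoint = (2927/60, 137/15)

Apply edit: d4 := 2/3
  d6 = d4/4 = 1/6
  d7 = d4/2 = 1/3
  d8 = d3 + d6/5 = 301/30
  d9 = d5 + d3 = 19
Walk from origin (0, 0):
  seg 1: right by d5 = 9 → (9, 0)
  seg 2: up by d7 = 1/3 → (9, 1/3)
  seg 3: right by d9 = 19 → (28, 1/3)
  seg 4: down by d8 = 301/30 → (28, -97/10)
  seg 5: down by d6 = 1/6 → (28, -148/15)
  seg 6: right by d8 = 301/30 → (1141/30, -148/15)
  seg 7: right by d3 = 10 → (1441/30, -148/15)
  seg 8: up by d9 = 19 → (1441/30, 137/15)
  seg 9: right by d2 = 5 → (1591/30, 137/15)
  seg 10: left by d1 = 17/4 → (2927/60, 137/15)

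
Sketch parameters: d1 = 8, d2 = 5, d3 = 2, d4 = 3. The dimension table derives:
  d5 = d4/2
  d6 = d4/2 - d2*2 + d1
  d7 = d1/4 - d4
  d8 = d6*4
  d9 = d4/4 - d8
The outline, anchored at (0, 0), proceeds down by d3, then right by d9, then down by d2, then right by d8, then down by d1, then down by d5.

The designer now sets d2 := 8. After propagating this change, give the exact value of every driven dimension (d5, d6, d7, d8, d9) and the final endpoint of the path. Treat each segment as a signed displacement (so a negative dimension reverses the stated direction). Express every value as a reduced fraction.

Apply edit: d2 := 8
  d5 = d4/2 = 3/2
  d6 = d4/2 - d2*2 + d1 = -13/2
  d7 = d1/4 - d4 = -1
  d8 = d6*4 = -26
  d9 = d4/4 - d8 = 107/4
Walk from origin (0, 0):
  seg 1: down by d3 = 2 → (0, -2)
  seg 2: right by d9 = 107/4 → (107/4, -2)
  seg 3: down by d2 = 8 → (107/4, -10)
  seg 4: right by d8 = -26 → (3/4, -10)
  seg 5: down by d1 = 8 → (3/4, -18)
  seg 6: down by d5 = 3/2 → (3/4, -39/2)

d5 = 3/2
d6 = -13/2
d7 = -1
d8 = -26
d9 = 107/4
endpoint = (3/4, -39/2)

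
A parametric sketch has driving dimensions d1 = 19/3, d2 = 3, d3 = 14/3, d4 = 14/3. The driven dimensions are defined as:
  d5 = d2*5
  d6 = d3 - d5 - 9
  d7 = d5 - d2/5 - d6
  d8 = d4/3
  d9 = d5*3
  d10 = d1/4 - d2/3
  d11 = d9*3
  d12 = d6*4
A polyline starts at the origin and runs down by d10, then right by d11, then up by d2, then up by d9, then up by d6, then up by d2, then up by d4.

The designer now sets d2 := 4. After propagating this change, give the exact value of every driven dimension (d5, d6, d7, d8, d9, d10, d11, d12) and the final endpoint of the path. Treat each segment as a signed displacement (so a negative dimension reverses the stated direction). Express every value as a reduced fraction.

d5 = 20
d6 = -73/3
d7 = 653/15
d8 = 14/9
d9 = 60
d10 = 1/4
d11 = 180
d12 = -292/3
endpoint = (180, 577/12)

Apply edit: d2 := 4
  d5 = d2*5 = 20
  d6 = d3 - d5 - 9 = -73/3
  d7 = d5 - d2/5 - d6 = 653/15
  d8 = d4/3 = 14/9
  d9 = d5*3 = 60
  d10 = d1/4 - d2/3 = 1/4
  d11 = d9*3 = 180
  d12 = d6*4 = -292/3
Walk from origin (0, 0):
  seg 1: down by d10 = 1/4 → (0, -1/4)
  seg 2: right by d11 = 180 → (180, -1/4)
  seg 3: up by d2 = 4 → (180, 15/4)
  seg 4: up by d9 = 60 → (180, 255/4)
  seg 5: up by d6 = -73/3 → (180, 473/12)
  seg 6: up by d2 = 4 → (180, 521/12)
  seg 7: up by d4 = 14/3 → (180, 577/12)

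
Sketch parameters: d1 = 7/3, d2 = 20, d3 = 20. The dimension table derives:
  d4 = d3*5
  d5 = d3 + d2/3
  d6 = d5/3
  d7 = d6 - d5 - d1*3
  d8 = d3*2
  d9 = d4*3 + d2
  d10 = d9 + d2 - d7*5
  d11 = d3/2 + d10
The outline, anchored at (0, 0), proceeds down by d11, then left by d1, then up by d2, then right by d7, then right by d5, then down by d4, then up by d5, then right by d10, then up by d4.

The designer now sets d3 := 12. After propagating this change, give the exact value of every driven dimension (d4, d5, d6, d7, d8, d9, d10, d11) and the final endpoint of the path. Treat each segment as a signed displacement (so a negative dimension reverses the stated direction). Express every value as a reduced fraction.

d4 = 60
d5 = 56/3
d6 = 56/9
d7 = -175/9
d8 = 24
d9 = 200
d10 = 2855/9
d11 = 2909/9
endpoint = (2827/9, -2561/9)

Apply edit: d3 := 12
  d4 = d3*5 = 60
  d5 = d3 + d2/3 = 56/3
  d6 = d5/3 = 56/9
  d7 = d6 - d5 - d1*3 = -175/9
  d8 = d3*2 = 24
  d9 = d4*3 + d2 = 200
  d10 = d9 + d2 - d7*5 = 2855/9
  d11 = d3/2 + d10 = 2909/9
Walk from origin (0, 0):
  seg 1: down by d11 = 2909/9 → (0, -2909/9)
  seg 2: left by d1 = 7/3 → (-7/3, -2909/9)
  seg 3: up by d2 = 20 → (-7/3, -2729/9)
  seg 4: right by d7 = -175/9 → (-196/9, -2729/9)
  seg 5: right by d5 = 56/3 → (-28/9, -2729/9)
  seg 6: down by d4 = 60 → (-28/9, -3269/9)
  seg 7: up by d5 = 56/3 → (-28/9, -3101/9)
  seg 8: right by d10 = 2855/9 → (2827/9, -3101/9)
  seg 9: up by d4 = 60 → (2827/9, -2561/9)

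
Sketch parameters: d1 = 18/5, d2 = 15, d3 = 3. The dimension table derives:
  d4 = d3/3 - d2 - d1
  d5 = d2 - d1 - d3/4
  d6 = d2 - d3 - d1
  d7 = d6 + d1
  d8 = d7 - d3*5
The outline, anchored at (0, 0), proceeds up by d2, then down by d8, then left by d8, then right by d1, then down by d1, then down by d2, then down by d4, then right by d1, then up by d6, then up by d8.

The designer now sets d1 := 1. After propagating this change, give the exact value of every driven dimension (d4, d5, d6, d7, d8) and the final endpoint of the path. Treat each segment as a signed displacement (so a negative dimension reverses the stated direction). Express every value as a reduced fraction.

d4 = -15
d5 = 53/4
d6 = 11
d7 = 12
d8 = -3
endpoint = (5, 25)

Apply edit: d1 := 1
  d4 = d3/3 - d2 - d1 = -15
  d5 = d2 - d1 - d3/4 = 53/4
  d6 = d2 - d3 - d1 = 11
  d7 = d6 + d1 = 12
  d8 = d7 - d3*5 = -3
Walk from origin (0, 0):
  seg 1: up by d2 = 15 → (0, 15)
  seg 2: down by d8 = -3 → (0, 18)
  seg 3: left by d8 = -3 → (3, 18)
  seg 4: right by d1 = 1 → (4, 18)
  seg 5: down by d1 = 1 → (4, 17)
  seg 6: down by d2 = 15 → (4, 2)
  seg 7: down by d4 = -15 → (4, 17)
  seg 8: right by d1 = 1 → (5, 17)
  seg 9: up by d6 = 11 → (5, 28)
  seg 10: up by d8 = -3 → (5, 25)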